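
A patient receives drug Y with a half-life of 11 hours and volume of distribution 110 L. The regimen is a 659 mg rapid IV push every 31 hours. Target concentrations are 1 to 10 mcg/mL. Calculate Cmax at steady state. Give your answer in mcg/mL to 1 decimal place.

Over one 31-h interval, 31/11 ≈ 2.8182 half-lives elapse, leaving f ≈ 0.1418 of each dose.
Accumulation ratio R = 1/(1 − f) ≈ 1/0.8582 ≈ 1.1652.
Each bolus raises the concentration by D/Vd = 659/110 ≈ 5.991 mcg/mL.
Cmax,ss = C₀/(1 − f) ≈ 5.991/0.8582 ≈ 6.981 mcg/mL.
Peak 7.0 mcg/mL vs MTC 10 mcg/mL: below toxic threshold.

7.0 mcg/mL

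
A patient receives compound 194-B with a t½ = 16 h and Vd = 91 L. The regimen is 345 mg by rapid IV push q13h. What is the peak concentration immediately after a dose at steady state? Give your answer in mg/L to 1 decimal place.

8.8 mg/L

k = ln2/t½ = ln2/16 ≈ 0.043322 h⁻¹; fraction remaining f = e^(−kτ) = e^(−0.043322×13) ≈ 0.5694.
Accumulation ratio R = 1/(1 − f) ≈ 1/0.4306 ≈ 2.3223.
Single-dose peak C₀ = D/Vd = 345/91 ≈ 3.791 mg/L.
Steady-state peak Cmax,ss = C₀·R ≈ 3.791 × 2.3223 ≈ 8.804 mg/L.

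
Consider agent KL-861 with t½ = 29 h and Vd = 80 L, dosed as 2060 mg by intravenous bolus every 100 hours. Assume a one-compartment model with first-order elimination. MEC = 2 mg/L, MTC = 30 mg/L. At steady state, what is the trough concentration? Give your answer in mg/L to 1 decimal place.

2.6 mg/L

Over one 100-h interval, 100/29 ≈ 3.4483 half-lives elapse, leaving f ≈ 0.0916 of each dose.
At steady state, accumulation factor R = 1/(1 − e^(−kτ)) ≈ 1.1008.
Single-dose peak C₀ = D/Vd = 2060/80 ≈ 25.750 mg/L.
Cmax,ss = C₀/(1 − f) ≈ 25.750/0.9084 ≈ 28.347 mg/L.
Steady-state trough Cmin,ss = Cmax,ss·f ≈ 28.347 × 0.0916 ≈ 2.597 mg/L.
Trough 2.6 mg/L vs MEC 2 mg/L: adequate.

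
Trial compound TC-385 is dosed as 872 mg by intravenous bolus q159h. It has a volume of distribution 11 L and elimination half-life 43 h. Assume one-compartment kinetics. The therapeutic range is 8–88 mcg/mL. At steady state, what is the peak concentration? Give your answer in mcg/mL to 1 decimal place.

τ/t½ = 159/43 ≈ 3.6977, so fraction remaining f = (1/2)^(159/43) ≈ 0.0771.
Accumulation ratio R = 1/(1 − f) ≈ 1/0.9229 ≈ 1.0835.
Single-dose peak C₀ = D/Vd = 872/11 ≈ 79.273 mcg/mL.
Cmax,ss = C₀/(1 − f) ≈ 79.273/0.9229 ≈ 85.896 mcg/mL.
Peak 85.9 mcg/mL vs MTC 88 mcg/mL: below toxic threshold.

85.9 mcg/mL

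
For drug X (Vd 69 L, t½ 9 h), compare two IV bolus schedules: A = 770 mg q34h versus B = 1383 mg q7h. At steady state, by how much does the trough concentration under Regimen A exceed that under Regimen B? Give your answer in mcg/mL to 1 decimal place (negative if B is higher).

Regimen A: f = (1/2)^(34/9) ≈ 0.0729; Cmin,ss = (770/69)·f/(1−f) ≈ 0.877 mcg/mL.
Regimen B: f = (1/2)^(7/9) ≈ 0.5833; Cmin,ss = (1383/69)·f/(1−f) ≈ 28.057 mcg/mL.
Difference ≈ 0.877 − 28.057 ≈ -27.180 mcg/mL.

-27.2 mcg/mL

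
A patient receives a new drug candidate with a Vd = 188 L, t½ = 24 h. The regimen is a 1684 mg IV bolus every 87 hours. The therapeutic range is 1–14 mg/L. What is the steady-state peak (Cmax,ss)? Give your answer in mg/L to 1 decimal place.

k = ln2/t½ = ln2/24 ≈ 0.028881 h⁻¹; fraction remaining f = e^(−kτ) = e^(−0.028881×87) ≈ 0.0811.
Accumulation ratio R = 1/(1 − f) ≈ 1/0.9189 ≈ 1.0883.
Each bolus raises the concentration by D/Vd = 1684/188 ≈ 8.957 mg/L.
Steady-state peak Cmax,ss = C₀·R ≈ 8.957 × 1.0883 ≈ 9.748 mg/L.
Peak 9.7 mg/L vs MTC 14 mg/L: below toxic threshold.

9.7 mg/L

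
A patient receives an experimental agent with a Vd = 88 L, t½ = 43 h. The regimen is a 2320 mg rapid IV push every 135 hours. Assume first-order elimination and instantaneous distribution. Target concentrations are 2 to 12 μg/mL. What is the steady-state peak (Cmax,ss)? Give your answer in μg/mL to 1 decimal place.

k = ln2/t½ = ln2/43 ≈ 0.016120 h⁻¹; fraction remaining f = e^(−kτ) = e^(−0.016120×135) ≈ 0.1135.
Accumulation ratio R = 1/(1 − f) ≈ 1/0.8865 ≈ 1.1280.
Each bolus raises the concentration by D/Vd = 2320/88 ≈ 26.364 μg/mL.
Steady-state peak Cmax,ss = C₀·R ≈ 26.364 × 1.1280 ≈ 29.739 μg/mL.
Peak 29.7 μg/mL vs MTC 12 μg/mL: exceeds toxic threshold.

29.7 μg/mL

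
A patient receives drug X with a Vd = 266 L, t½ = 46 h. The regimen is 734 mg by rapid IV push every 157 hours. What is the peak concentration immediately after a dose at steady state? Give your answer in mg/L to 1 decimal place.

3.0 mg/L

Over one 157-h interval, 157/46 ≈ 3.413 half-lives elapse, leaving f ≈ 0.0939 of each dose.
Accumulation ratio R = 1/(1 − f) ≈ 1/0.9061 ≈ 1.1036.
Single-dose peak C₀ = D/Vd = 734/266 ≈ 2.759 mg/L.
Steady-state peak Cmax,ss = C₀·R ≈ 2.759 × 1.1036 ≈ 3.045 mg/L.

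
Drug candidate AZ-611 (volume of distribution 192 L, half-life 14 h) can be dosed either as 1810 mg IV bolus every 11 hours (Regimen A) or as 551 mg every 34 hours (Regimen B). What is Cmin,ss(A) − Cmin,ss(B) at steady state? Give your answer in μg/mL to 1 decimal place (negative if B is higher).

12.4 μg/mL

Regimen A: f = (1/2)^(11/14) ≈ 0.5801; Cmin,ss = (1810/192)·f/(1−f) ≈ 13.024 μg/mL.
Regimen B: f = (1/2)^(34/14) ≈ 0.1857; Cmin,ss = (551/192)·f/(1−f) ≈ 0.654 μg/mL.
Difference ≈ 13.024 − 0.654 ≈ 12.370 μg/mL.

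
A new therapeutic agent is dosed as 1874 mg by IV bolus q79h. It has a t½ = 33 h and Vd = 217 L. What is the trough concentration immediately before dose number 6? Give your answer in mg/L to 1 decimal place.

2.0 mg/L

f = (1/2)^(τ/t½) = (1/2)^(79/33) ≈ 0.1903.
C₀ = D/Vd = 1874/217 ≈ 8.636 mg/L.
Before the 6th dose, 5 doses have been given. Superposition: Cmin = C₀·(f + f² + … + f^5).
≈ 8.636 × (0.1903 + 0.0362 + 0.0069 + 0.0013 + 0.0002) ≈ 8.636 × 0.2349 ≈ 2.029 mg/L.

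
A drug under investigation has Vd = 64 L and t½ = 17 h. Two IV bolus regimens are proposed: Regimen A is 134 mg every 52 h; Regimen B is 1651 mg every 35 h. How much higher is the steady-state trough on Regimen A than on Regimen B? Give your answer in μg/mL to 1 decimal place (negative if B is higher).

Regimen A: f = (1/2)^(52/17) ≈ 0.1200; Cmin,ss = (134/64)·f/(1−f) ≈ 0.286 μg/mL.
Regimen B: f = (1/2)^(35/17) ≈ 0.2400; Cmin,ss = (1651/64)·f/(1−f) ≈ 8.146 μg/mL.
Difference ≈ 0.286 − 8.146 ≈ -7.860 μg/mL.

-7.9 μg/mL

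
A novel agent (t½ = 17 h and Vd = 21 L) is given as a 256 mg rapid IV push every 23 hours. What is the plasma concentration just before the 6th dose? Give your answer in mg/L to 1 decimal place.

f = (1/2)^(τ/t½) = (1/2)^(23/17) ≈ 0.3915.
C₀ = D/Vd = 256/21 ≈ 12.190 mg/L.
Before the 6th dose, 5 doses have been given. Superposition: Cmin = C₀·(f + f² + … + f^5).
≈ 12.190 × (0.3915 + 0.1533 + 0.0600 + 0.0235 + 0.0092) ≈ 12.190 × 0.6375 ≈ 7.771 mg/L.

7.8 mg/L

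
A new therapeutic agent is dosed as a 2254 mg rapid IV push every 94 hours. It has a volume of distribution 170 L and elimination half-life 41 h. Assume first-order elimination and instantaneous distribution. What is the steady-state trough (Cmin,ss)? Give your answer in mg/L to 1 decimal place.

Over one 94-h interval, 94/41 ≈ 2.2927 half-lives elapse, leaving f ≈ 0.2041 of each dose.
At steady state, accumulation factor R = 1/(1 − e^(−kτ)) ≈ 1.2564.
Single-dose peak C₀ = D/Vd = 2254/170 ≈ 13.259 mg/L.
Steady-state peak Cmax,ss = C₀·R ≈ 13.259 × 1.2564 ≈ 16.659 mg/L.
One interval later, Cmin,ss = Cmax,ss·e^(−kτ) ≈ 16.659 × 0.2041 ≈ 3.400 mg/L.

3.4 mg/L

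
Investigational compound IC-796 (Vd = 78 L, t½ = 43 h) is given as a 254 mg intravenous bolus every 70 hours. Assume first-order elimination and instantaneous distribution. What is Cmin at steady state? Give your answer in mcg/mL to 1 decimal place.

1.6 mcg/mL

k = ln2/t½ = ln2/43 ≈ 0.016120 h⁻¹; fraction remaining f = e^(−kτ) = e^(−0.016120×70) ≈ 0.3236.
At steady state, accumulation factor R = 1/(1 − e^(−kτ)) ≈ 1.4784.
Single-dose peak C₀ = D/Vd = 254/78 ≈ 3.256 mcg/mL.
Steady-state peak Cmax,ss = C₀·R ≈ 3.256 × 1.4784 ≈ 4.814 mcg/mL.
One interval later, Cmin,ss = Cmax,ss·e^(−kτ) ≈ 4.814 × 0.3236 ≈ 1.558 mcg/mL.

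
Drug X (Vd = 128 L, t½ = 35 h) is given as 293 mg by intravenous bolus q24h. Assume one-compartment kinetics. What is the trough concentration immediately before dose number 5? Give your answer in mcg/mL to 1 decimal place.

3.2 mcg/mL

f = (1/2)^(τ/t½) = (1/2)^(24/35) ≈ 0.6217.
C₀ = D/Vd = 293/128 ≈ 2.289 mcg/mL.
Before the 5th dose, 4 doses have been given. Superposition: Cmin = C₀·(f + f² + … + f^4).
≈ 2.289 × (0.6217 + 0.3865 + 0.2403 + 0.1494) ≈ 2.289 × 1.3979 ≈ 3.200 mcg/mL.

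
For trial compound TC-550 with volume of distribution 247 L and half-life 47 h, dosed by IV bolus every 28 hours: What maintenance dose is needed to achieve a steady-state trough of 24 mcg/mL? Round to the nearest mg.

3031 mg

τ/t½ = 28/47 ≈ 0.59574, so f = (1/2)^(28/47) ≈ 0.661703.
Cmin,ss = (D/Vd)·f/(1−f), so D = Cmin,ss·Vd·(1−f)/f.
D = 24 × 247 × (1−f)/f ≈ 24 × 247 × 0.51125 ≈ 3030.69 mg.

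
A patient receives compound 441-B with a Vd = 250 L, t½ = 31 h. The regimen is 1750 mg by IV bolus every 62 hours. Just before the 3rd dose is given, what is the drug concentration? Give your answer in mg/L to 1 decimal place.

2.2 mg/L

f = (1/2)^(τ/t½) = (1/2)^(62/31) ≈ 0.2500.
C₀ = D/Vd = 1750/250 ≈ 7.000 mg/L.
Before the 3rd dose, 2 doses have been given. Superposition: Cmin = C₀·(f + f²).
≈ 7.000 × (0.2500 + 0.0625) ≈ 7.000 × 0.3125 ≈ 2.188 mg/L.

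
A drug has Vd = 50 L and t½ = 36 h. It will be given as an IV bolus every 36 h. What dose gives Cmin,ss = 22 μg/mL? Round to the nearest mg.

τ/t½ = 36/36 ≈ 1, so f = (1/2)^(36/36) ≈ 0.500000.
Cmin,ss = (D/Vd)·f/(1−f), so D = Cmin,ss·Vd·(1−f)/f.
D = 22 × 50 × (1−f)/f ≈ 22 × 50 × 1.00000 ≈ 1100.00 mg.

1100 mg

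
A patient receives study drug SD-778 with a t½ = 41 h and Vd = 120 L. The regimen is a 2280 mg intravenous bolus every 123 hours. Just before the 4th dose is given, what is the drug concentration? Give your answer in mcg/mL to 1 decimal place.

2.7 mcg/mL

f = (1/2)^(τ/t½) = (1/2)^(123/41) ≈ 0.1250.
C₀ = D/Vd = 2280/120 ≈ 19.000 mcg/mL.
Before the 4th dose, 3 doses have been given. Superposition: Cmin = C₀·(f + f² + … + f^3).
≈ 19.000 × (0.1250 + 0.0156 + 0.0020) ≈ 19.000 × 0.1426 ≈ 2.709 mcg/mL.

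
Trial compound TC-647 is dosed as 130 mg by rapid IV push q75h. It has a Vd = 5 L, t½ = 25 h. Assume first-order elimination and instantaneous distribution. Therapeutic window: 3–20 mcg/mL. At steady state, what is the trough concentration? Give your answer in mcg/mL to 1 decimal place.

The dosing interval is 3 half-lives, so f = 2^(−3) = 0.125.
Accumulation ratio R = 1/(1 − f) = 1/0.875 = 8/7.
Single-dose peak C₀ = D/Vd = 130/5 = 26 mcg/mL.
Steady-state peak Cmax,ss = C₀·R = 26 × 8/7 ≈ 29.714 mcg/mL.
Steady-state trough Cmin,ss = Cmax,ss·f ≈ 29.714 × 0.125 ≈ 3.714 mcg/mL.
Trough 3.7 mcg/mL vs MEC 3 mcg/mL: adequate.

3.7 mcg/mL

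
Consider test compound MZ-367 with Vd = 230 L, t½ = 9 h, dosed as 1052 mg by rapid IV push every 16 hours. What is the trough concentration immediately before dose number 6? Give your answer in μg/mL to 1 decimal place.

f = (1/2)^(τ/t½) = (1/2)^(16/9) ≈ 0.2916.
C₀ = D/Vd = 1052/230 ≈ 4.574 μg/mL.
Before the 6th dose, 5 doses have been given. Superposition: Cmin = C₀·(f + f² + … + f^5).
≈ 4.574 × (0.2916 + 0.0850 + 0.0248 + 0.0072 + 0.0021) ≈ 4.574 × 0.4107 ≈ 1.879 μg/mL.

1.9 μg/mL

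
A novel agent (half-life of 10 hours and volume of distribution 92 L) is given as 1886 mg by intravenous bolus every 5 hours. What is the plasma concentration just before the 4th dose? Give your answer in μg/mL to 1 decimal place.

32.0 μg/mL

f = (1/2)^(τ/t½) = (1/2)^(5/10) ≈ 0.7071.
C₀ = D/Vd = 1886/92 ≈ 20.500 μg/mL.
Before the 4th dose, 3 doses have been given. Superposition: Cmin = C₀·(f + f² + … + f^3).
≈ 20.500 × (0.7071 + 0.5000 + 0.3535) ≈ 20.500 × 1.5606 ≈ 31.992 μg/mL.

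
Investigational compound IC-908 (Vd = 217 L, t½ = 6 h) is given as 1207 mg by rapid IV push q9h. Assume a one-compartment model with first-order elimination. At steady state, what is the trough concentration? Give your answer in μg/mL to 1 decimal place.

τ/t½ = 9/6 ≈ 1.5, so fraction remaining f = (1/2)^(9/6) ≈ 0.3536.
Single-dose peak C₀ = D/Vd = 1207/217 ≈ 5.562 μg/mL.
Steady-state trough Cmin,ss = C₀·f/(1−f) ≈ 5.562 × 0.3536/0.6464 ≈ 3.043 μg/mL.

3.0 μg/mL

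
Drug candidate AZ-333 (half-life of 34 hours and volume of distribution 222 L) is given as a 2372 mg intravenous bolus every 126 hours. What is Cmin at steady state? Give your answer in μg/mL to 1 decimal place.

0.9 μg/mL

τ/t½ = 126/34 ≈ 3.7059, so fraction remaining f = (1/2)^(126/34) ≈ 0.0766.
Each bolus raises the concentration by D/Vd = 2372/222 ≈ 10.685 μg/mL.
Steady-state trough Cmin,ss = C₀·f/(1−f) ≈ 10.685 × 0.0766/0.9234 ≈ 0.886 μg/mL.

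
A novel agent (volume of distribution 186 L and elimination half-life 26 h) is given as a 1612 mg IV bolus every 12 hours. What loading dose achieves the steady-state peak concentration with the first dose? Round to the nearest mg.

5888 mg

f = (1/2)^(12/26) ≈ 0.726211; accumulation ratio R = 1/(1−f) ≈ 3.65245.
Loading dose to hit Cmax,ss on first dose: D_load = D_maint·R ≈ 1612 × 3.65245 ≈ 5887.75 mg.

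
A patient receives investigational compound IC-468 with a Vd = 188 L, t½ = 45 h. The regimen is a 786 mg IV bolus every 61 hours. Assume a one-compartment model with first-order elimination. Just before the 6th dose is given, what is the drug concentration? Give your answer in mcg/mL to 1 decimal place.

f = (1/2)^(τ/t½) = (1/2)^(61/45) ≈ 0.3908.
C₀ = D/Vd = 786/188 ≈ 4.181 mcg/mL.
Before the 6th dose, 5 doses have been given. Superposition: Cmin = C₀·(f + f² + … + f^5).
≈ 4.181 × (0.3908 + 0.1527 + 0.0597 + 0.0233 + 0.0091) ≈ 4.181 × 0.6356 ≈ 2.657 mcg/mL.

2.7 mcg/mL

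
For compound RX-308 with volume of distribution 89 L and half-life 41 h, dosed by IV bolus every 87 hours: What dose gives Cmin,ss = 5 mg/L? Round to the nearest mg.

1492 mg

τ/t½ = 87/41 ≈ 2.122, so f = (1/2)^(87/41) ≈ 0.229736.
Cmin,ss = (D/Vd)·f/(1−f), so D = Cmin,ss·Vd·(1−f)/f.
D = 5 × 89 × (1−f)/f ≈ 5 × 89 × 3.35282 ≈ 1492.00 mg.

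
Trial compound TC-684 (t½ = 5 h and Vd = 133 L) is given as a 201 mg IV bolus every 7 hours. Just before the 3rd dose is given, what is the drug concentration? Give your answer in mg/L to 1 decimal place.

0.8 mg/L

f = (1/2)^(τ/t½) = (1/2)^(7/5) ≈ 0.3789.
C₀ = D/Vd = 201/133 ≈ 1.511 mg/L.
Before the 3rd dose, 2 doses have been given. Superposition: Cmin = C₀·(f + f²).
≈ 1.511 × (0.3789 + 0.1436) ≈ 1.511 × 0.5225 ≈ 0.789 mg/L.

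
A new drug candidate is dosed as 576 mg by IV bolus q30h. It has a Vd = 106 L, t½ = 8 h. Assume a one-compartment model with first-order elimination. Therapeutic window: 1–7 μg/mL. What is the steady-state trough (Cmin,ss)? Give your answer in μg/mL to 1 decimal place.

τ/t½ = 30/8 ≈ 3.75, so fraction remaining f = (1/2)^(30/8) ≈ 0.0743.
Each bolus raises the concentration by D/Vd = 576/106 ≈ 5.434 μg/mL.
Steady-state trough Cmin,ss = C₀·f/(1−f) ≈ 5.434 × 0.0743/0.9257 ≈ 0.436 μg/mL.
Trough 0.4 μg/mL vs MEC 1 μg/mL: subtherapeutic.

0.4 μg/mL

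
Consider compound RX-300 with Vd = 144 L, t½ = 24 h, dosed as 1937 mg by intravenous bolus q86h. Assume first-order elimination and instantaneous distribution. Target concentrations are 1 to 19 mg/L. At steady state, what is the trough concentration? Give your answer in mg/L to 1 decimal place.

k = ln2/t½ = ln2/24 ≈ 0.028881 h⁻¹; fraction remaining f = e^(−kτ) = e^(−0.028881×86) ≈ 0.0834.
At steady state, accumulation factor R = 1/(1 − e^(−kτ)) ≈ 1.0910.
Single-dose peak C₀ = D/Vd = 1937/144 ≈ 13.451 mg/L.
Cmax,ss = C₀/(1 − f) ≈ 13.451/0.9166 ≈ 14.675 mg/L.
One interval later, Cmin,ss = Cmax,ss·e^(−kτ) ≈ 14.675 × 0.0834 ≈ 1.224 mg/L.
Trough 1.2 mg/L vs MEC 1 mg/L: adequate.

1.2 mg/L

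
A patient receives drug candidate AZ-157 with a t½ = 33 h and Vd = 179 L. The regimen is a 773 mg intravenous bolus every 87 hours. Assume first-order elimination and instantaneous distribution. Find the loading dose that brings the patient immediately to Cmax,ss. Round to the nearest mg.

f = (1/2)^(87/33) ≈ 0.160833; accumulation ratio R = 1/(1−f) ≈ 1.19166.
Loading dose to hit Cmax,ss on first dose: D_load = D_maint·R ≈ 773 × 1.19166 ≈ 921.15 mg.

921 mg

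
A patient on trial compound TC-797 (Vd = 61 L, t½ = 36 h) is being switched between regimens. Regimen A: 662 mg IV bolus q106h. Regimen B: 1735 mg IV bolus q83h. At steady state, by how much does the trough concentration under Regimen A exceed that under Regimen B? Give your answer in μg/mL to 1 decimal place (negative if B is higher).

-5.6 μg/mL

Regimen A: f = (1/2)^(106/36) ≈ 0.1299; Cmin,ss = (662/61)·f/(1−f) ≈ 1.620 μg/mL.
Regimen B: f = (1/2)^(83/36) ≈ 0.2023; Cmin,ss = (1735/61)·f/(1−f) ≈ 7.213 μg/mL.
Difference ≈ 1.620 − 7.213 ≈ -5.593 μg/mL.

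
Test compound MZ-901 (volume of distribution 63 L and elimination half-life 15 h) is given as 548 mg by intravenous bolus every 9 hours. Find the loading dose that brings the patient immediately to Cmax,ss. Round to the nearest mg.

1611 mg

f = (1/2)^(9/15) ≈ 0.659754; accumulation ratio R = 1/(1−f) ≈ 2.93905.
Loading dose to hit Cmax,ss on first dose: D_load = D_maint·R ≈ 548 × 2.93905 ≈ 1610.60 mg.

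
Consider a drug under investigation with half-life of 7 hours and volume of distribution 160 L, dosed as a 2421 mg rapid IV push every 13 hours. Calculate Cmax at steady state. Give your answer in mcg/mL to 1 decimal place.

k = ln2/t½ = ln2/7 ≈ 0.099021 h⁻¹; fraction remaining f = e^(−kτ) = e^(−0.099021×13) ≈ 0.2760.
Accumulation ratio R = 1/(1 − f) ≈ 1/0.7240 ≈ 1.3812.
Each bolus raises the concentration by D/Vd = 2421/160 ≈ 15.131 mcg/mL.
Cmax,ss = C₀/(1 − f) ≈ 15.131/0.7240 ≈ 20.899 mcg/mL.

20.9 mcg/mL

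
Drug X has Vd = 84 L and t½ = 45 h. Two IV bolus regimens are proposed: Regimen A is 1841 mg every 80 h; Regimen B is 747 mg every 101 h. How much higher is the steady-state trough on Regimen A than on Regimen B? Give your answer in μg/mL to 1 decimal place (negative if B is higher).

6.6 μg/mL

Regimen A: f = (1/2)^(80/45) ≈ 0.2916; Cmin,ss = (1841/84)·f/(1−f) ≈ 9.022 μg/mL.
Regimen B: f = (1/2)^(101/45) ≈ 0.2110; Cmin,ss = (747/84)·f/(1−f) ≈ 2.378 μg/mL.
Difference ≈ 9.022 − 2.378 ≈ 6.644 μg/mL.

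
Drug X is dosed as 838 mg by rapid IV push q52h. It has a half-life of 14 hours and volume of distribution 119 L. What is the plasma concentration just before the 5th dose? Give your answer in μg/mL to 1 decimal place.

0.6 μg/mL

f = (1/2)^(τ/t½) = (1/2)^(52/14) ≈ 0.0762.
C₀ = D/Vd = 838/119 ≈ 7.042 μg/mL.
Before the 5th dose, 4 doses have been given. Superposition: Cmin = C₀·(f + f² + … + f^4).
≈ 7.042 × (0.0762 + 0.0058 + 0.0004 + 0.0000) ≈ 7.042 × 0.0824 ≈ 0.580 μg/mL.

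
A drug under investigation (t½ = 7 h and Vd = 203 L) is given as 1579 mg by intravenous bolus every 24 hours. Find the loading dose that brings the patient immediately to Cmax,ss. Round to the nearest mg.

f = (1/2)^(24/7) ≈ 0.092875; accumulation ratio R = 1/(1−f) ≈ 1.10238.
Loading dose to hit Cmax,ss on first dose: D_load = D_maint·R ≈ 1579 × 1.10238 ≈ 1740.66 mg.

1741 mg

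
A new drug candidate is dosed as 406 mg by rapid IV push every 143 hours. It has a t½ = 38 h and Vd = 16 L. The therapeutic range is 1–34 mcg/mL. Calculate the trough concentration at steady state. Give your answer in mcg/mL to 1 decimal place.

2.0 mcg/mL

Over one 143-h interval, 143/38 ≈ 3.7632 half-lives elapse, leaving f ≈ 0.0737 of each dose.
Accumulation ratio R = 1/(1 − f) ≈ 1/0.9263 ≈ 1.0796.
Single-dose peak C₀ = D/Vd = 406/16 ≈ 25.375 mcg/mL.
Steady-state peak Cmax,ss = C₀·R ≈ 25.375 × 1.0796 ≈ 27.395 mcg/mL.
One interval later, Cmin,ss = Cmax,ss·e^(−kτ) ≈ 27.395 × 0.0737 ≈ 2.019 mcg/mL.
Trough 2.0 mcg/mL vs MEC 1 mcg/mL: adequate.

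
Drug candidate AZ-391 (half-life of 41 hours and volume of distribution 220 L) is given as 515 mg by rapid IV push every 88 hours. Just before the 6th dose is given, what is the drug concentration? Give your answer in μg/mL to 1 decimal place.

f = (1/2)^(τ/t½) = (1/2)^(88/41) ≈ 0.2259.
C₀ = D/Vd = 515/220 ≈ 2.341 μg/mL.
Before the 6th dose, 5 doses have been given. Superposition: Cmin = C₀·(f + f² + … + f^5).
≈ 2.341 × (0.2259 + 0.0510 + 0.0115 + 0.0026 + 0.0006) ≈ 2.341 × 0.2916 ≈ 0.683 μg/mL.

0.7 μg/mL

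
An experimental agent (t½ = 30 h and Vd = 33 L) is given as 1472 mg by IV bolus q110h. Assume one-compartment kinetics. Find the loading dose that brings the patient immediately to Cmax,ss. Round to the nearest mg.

1598 mg

f = (1/2)^(110/30) ≈ 0.078745; accumulation ratio R = 1/(1−f) ≈ 1.08548.
Loading dose to hit Cmax,ss on first dose: D_load = D_maint·R ≈ 1472 × 1.08548 ≈ 1597.83 mg.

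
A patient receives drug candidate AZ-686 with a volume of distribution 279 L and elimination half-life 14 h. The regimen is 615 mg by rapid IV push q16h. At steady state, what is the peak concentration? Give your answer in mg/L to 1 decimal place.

k = ln2/t½ = ln2/14 ≈ 0.049511 h⁻¹; fraction remaining f = e^(−kτ) = e^(−0.049511×16) ≈ 0.4529.
At steady state, accumulation factor R = 1/(1 − e^(−kτ)) ≈ 1.8278.
Single-dose peak C₀ = D/Vd = 615/279 ≈ 2.204 mg/L.
Steady-state peak Cmax,ss = C₀·R ≈ 2.204 × 1.8278 ≈ 4.028 mg/L.

4.0 mg/L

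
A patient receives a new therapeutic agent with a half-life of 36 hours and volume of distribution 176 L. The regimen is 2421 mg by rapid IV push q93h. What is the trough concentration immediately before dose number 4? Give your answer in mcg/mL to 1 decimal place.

2.7 mcg/mL

f = (1/2)^(τ/t½) = (1/2)^(93/36) ≈ 0.1669.
C₀ = D/Vd = 2421/176 ≈ 13.756 mcg/mL.
Before the 4th dose, 3 doses have been given. Superposition: Cmin = C₀·(f + f² + … + f^3).
≈ 13.756 × (0.1669 + 0.0279 + 0.0046) ≈ 13.756 × 0.1994 ≈ 2.743 mcg/mL.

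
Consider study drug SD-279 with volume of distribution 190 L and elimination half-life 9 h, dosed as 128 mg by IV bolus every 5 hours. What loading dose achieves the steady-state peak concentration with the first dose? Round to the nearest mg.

400 mg

f = (1/2)^(5/9) ≈ 0.680395; accumulation ratio R = 1/(1−f) ≈ 3.12886.
Loading dose to hit Cmax,ss on first dose: D_load = D_maint·R ≈ 128 × 3.12886 ≈ 400.49 mg.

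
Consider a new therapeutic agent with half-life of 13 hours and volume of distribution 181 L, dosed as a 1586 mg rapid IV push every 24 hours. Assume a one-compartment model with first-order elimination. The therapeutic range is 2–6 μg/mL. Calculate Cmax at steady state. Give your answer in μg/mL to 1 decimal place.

12.1 μg/mL

Over one 24-h interval, 24/13 ≈ 1.8462 half-lives elapse, leaving f ≈ 0.2781 of each dose.
Accumulation ratio R = 1/(1 − f) ≈ 1/0.7219 ≈ 1.3852.
Single-dose peak C₀ = D/Vd = 1586/181 ≈ 8.762 μg/mL.
Steady-state peak Cmax,ss = C₀·R ≈ 8.762 × 1.3852 ≈ 12.137 μg/mL.
Peak 12.1 μg/mL vs MTC 6 μg/mL: exceeds toxic threshold.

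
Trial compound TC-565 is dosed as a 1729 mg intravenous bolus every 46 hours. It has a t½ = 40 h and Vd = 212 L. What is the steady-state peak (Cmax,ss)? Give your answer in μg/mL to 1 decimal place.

Over one 46-h interval, 46/40 ≈ 1.15 half-lives elapse, leaving f ≈ 0.4506 of each dose.
At steady state, accumulation factor R = 1/(1 − e^(−kτ)) ≈ 1.8202.
Each bolus raises the concentration by D/Vd = 1729/212 ≈ 8.156 μg/mL.
Cmax,ss = C₀/(1 − f) ≈ 8.156/0.5494 ≈ 14.845 μg/mL.

14.8 μg/mL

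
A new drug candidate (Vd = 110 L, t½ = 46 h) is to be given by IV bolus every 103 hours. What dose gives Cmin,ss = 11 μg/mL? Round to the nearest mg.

4503 mg

τ/t½ = 103/46 ≈ 2.2391, so f = (1/2)^(103/46) ≈ 0.211814.
Cmin,ss = (D/Vd)·f/(1−f), so D = Cmin,ss·Vd·(1−f)/f.
D = 11 × 110 × (1−f)/f ≈ 11 × 110 × 3.72112 ≈ 4502.56 mg.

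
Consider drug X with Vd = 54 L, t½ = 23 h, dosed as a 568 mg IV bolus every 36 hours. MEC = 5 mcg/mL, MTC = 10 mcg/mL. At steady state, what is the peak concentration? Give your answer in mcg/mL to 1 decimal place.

15.9 mcg/mL

τ/t½ = 36/23 ≈ 1.5652, so fraction remaining f = (1/2)^(36/23) ≈ 0.3379.
Accumulation ratio R = 1/(1 − f) ≈ 1/0.6621 ≈ 1.5103.
Single-dose peak C₀ = D/Vd = 568/54 ≈ 10.519 mcg/mL.
Cmax,ss = C₀/(1 − f) ≈ 10.519/0.6621 ≈ 15.887 mcg/mL.
Peak 15.9 mcg/mL vs MTC 10 mcg/mL: exceeds toxic threshold.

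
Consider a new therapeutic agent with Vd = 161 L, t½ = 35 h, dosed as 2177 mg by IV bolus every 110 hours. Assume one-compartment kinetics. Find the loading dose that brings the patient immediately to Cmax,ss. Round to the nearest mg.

f = (1/2)^(110/35) ≈ 0.113215; accumulation ratio R = 1/(1−f) ≈ 1.12767.
Loading dose to hit Cmax,ss on first dose: D_load = D_maint·R ≈ 2177 × 1.12767 ≈ 2454.94 mg.

2455 mg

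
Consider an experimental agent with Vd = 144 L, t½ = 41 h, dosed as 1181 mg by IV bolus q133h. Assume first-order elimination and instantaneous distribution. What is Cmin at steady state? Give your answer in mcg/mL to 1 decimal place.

τ/t½ = 133/41 ≈ 3.2439, so fraction remaining f = (1/2)^(133/41) ≈ 0.1056.
Each bolus raises the concentration by D/Vd = 1181/144 ≈ 8.201 mcg/mL.
Steady-state trough Cmin,ss = C₀·f/(1−f) ≈ 8.201 × 0.1056/0.8944 ≈ 0.968 mcg/mL.

1.0 mcg/mL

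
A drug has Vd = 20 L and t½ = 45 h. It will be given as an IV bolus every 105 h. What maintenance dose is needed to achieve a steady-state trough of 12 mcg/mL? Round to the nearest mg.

970 mg

τ/t½ = 105/45 ≈ 2.3333, so f = (1/2)^(105/45) ≈ 0.198425.
Cmin,ss = (D/Vd)·f/(1−f), so D = Cmin,ss·Vd·(1−f)/f.
D = 12 × 20 × (1−f)/f ≈ 12 × 20 × 4.03969 ≈ 969.53 mg.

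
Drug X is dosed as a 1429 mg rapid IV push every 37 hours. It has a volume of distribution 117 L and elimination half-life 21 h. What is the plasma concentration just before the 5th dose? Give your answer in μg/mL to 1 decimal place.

5.1 μg/mL

f = (1/2)^(τ/t½) = (1/2)^(37/21) ≈ 0.2949.
C₀ = D/Vd = 1429/117 ≈ 12.214 μg/mL.
Before the 5th dose, 4 doses have been given. Superposition: Cmin = C₀·(f + f² + … + f^4).
≈ 12.214 × (0.2949 + 0.0870 + 0.0256 + 0.0076) ≈ 12.214 × 0.4151 ≈ 5.070 μg/mL.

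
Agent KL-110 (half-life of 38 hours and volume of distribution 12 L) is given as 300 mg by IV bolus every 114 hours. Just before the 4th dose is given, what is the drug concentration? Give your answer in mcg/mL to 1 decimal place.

f = (1/2)^(τ/t½) = (1/2)^(114/38) ≈ 0.1250.
C₀ = D/Vd = 300/12 ≈ 25.000 mcg/mL.
Before the 4th dose, 3 doses have been given. Superposition: Cmin = C₀·(f + f² + … + f^3).
≈ 25.000 × (0.1250 + 0.0156 + 0.0020) ≈ 25.000 × 0.1426 ≈ 3.565 mcg/mL.

3.6 mcg/mL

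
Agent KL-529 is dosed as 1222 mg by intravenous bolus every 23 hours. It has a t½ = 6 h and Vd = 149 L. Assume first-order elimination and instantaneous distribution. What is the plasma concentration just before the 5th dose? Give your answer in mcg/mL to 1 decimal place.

0.6 mcg/mL

f = (1/2)^(τ/t½) = (1/2)^(23/6) ≈ 0.0702.
C₀ = D/Vd = 1222/149 ≈ 8.201 mcg/mL.
Before the 5th dose, 4 doses have been given. Superposition: Cmin = C₀·(f + f² + … + f^4).
≈ 8.201 × (0.0702 + 0.0049 + 0.0003 + 0.0000) ≈ 8.201 × 0.0754 ≈ 0.618 mcg/mL.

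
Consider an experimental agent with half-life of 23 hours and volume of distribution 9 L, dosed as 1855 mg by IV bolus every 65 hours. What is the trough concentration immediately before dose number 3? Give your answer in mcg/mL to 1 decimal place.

33.2 mcg/mL

f = (1/2)^(τ/t½) = (1/2)^(65/23) ≈ 0.1410.
C₀ = D/Vd = 1855/9 ≈ 206.111 mcg/mL.
Before the 3rd dose, 2 doses have been given. Superposition: Cmin = C₀·(f + f²).
≈ 206.111 × (0.1410 + 0.0199) ≈ 206.111 × 0.1609 ≈ 33.163 mcg/mL.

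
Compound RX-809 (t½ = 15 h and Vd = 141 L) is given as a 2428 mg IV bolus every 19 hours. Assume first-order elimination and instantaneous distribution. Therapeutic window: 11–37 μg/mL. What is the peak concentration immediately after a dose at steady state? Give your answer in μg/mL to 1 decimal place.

k = ln2/t½ = ln2/15 ≈ 0.046210 h⁻¹; fraction remaining f = e^(−kτ) = e^(−0.046210×19) ≈ 0.4156.
At steady state, accumulation factor R = 1/(1 − e^(−kτ)) ≈ 1.7112.
Each bolus raises the concentration by D/Vd = 2428/141 ≈ 17.220 μg/mL.
Steady-state peak Cmax,ss = C₀·R ≈ 17.220 × 1.7112 ≈ 29.467 μg/mL.
Peak 29.5 μg/mL vs MTC 37 μg/mL: below toxic threshold.

29.5 μg/mL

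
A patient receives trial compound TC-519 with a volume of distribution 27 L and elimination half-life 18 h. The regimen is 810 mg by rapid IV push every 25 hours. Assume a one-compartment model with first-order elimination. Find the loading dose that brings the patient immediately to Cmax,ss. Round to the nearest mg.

1310 mg

f = (1/2)^(25/18) ≈ 0.381859; accumulation ratio R = 1/(1−f) ≈ 1.61775.
Loading dose to hit Cmax,ss on first dose: D_load = D_maint·R ≈ 810 × 1.61775 ≈ 1310.38 mg.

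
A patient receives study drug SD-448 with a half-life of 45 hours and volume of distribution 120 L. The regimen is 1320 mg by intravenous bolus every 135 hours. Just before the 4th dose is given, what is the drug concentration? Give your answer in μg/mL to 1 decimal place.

f = (1/2)^(τ/t½) = (1/2)^(135/45) ≈ 0.1250.
C₀ = D/Vd = 1320/120 ≈ 11.000 μg/mL.
Before the 4th dose, 3 doses have been given. Superposition: Cmin = C₀·(f + f² + … + f^3).
≈ 11.000 × (0.1250 + 0.0156 + 0.0020) ≈ 11.000 × 0.1426 ≈ 1.569 μg/mL.

1.6 μg/mL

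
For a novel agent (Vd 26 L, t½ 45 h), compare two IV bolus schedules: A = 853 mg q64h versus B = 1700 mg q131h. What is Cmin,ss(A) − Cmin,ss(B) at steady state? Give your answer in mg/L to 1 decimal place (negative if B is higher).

Regimen A: f = (1/2)^(64/45) ≈ 0.3731; Cmin,ss = (853/26)·f/(1−f) ≈ 19.526 mg/L.
Regimen B: f = (1/2)^(131/45) ≈ 0.1329; Cmin,ss = (1700/26)·f/(1−f) ≈ 10.021 mg/L.
Difference ≈ 19.526 − 10.021 ≈ 9.505 mg/L.

9.5 mg/L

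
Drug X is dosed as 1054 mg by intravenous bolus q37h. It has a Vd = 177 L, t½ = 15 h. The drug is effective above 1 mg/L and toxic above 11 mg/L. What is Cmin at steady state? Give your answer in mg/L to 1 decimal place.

k = ln2/t½ = ln2/15 ≈ 0.046210 h⁻¹; fraction remaining f = e^(−kτ) = e^(−0.046210×37) ≈ 0.1809.
Single-dose peak C₀ = D/Vd = 1054/177 ≈ 5.955 mg/L.
Steady-state trough Cmin,ss = C₀·f/(1−f) ≈ 5.955 × 0.1809/0.8191 ≈ 1.315 mg/L.
Trough 1.3 mg/L vs MEC 1 mg/L: adequate.

1.3 mg/L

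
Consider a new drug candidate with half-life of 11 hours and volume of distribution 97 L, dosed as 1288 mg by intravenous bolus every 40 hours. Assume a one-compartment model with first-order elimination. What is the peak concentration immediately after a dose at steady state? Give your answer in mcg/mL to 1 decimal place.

14.4 mcg/mL

τ/t½ = 40/11 ≈ 3.6364, so fraction remaining f = (1/2)^(40/11) ≈ 0.0804.
At steady state, accumulation factor R = 1/(1 − e^(−kτ)) ≈ 1.0874.
Single-dose peak C₀ = D/Vd = 1288/97 ≈ 13.278 mcg/mL.
Cmax,ss = C₀/(1 − f) ≈ 13.278/0.9196 ≈ 14.439 mcg/mL.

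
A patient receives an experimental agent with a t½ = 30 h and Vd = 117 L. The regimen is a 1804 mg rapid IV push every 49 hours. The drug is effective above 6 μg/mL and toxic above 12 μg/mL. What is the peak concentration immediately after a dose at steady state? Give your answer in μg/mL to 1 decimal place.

k = ln2/t½ = ln2/30 ≈ 0.023105 h⁻¹; fraction remaining f = e^(−kτ) = e^(−0.023105×49) ≈ 0.3223.
Accumulation ratio R = 1/(1 − f) ≈ 1/0.6777 ≈ 1.4756.
Each bolus raises the concentration by D/Vd = 1804/117 ≈ 15.419 μg/mL.
Cmax,ss = C₀/(1 − f) ≈ 15.419/0.6777 ≈ 22.752 μg/mL.
Peak 22.8 μg/mL vs MTC 12 μg/mL: exceeds toxic threshold.

22.8 μg/mL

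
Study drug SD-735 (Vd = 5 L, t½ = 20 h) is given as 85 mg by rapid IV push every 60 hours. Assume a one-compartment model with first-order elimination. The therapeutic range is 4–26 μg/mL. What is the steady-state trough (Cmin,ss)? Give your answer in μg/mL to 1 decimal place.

2.4 μg/mL

τ = 60 h = 3 half-lives, so f = (1/2)^3 = 0.125.
At steady state, R = 1/(1 − 0.125) = 8/7.
Single-dose peak C₀ = D/Vd = 85/5 = 17 μg/mL.
Steady-state peak Cmax,ss = C₀·R = 17 × 8/7 ≈ 19.429 μg/mL.
Steady-state trough Cmin,ss = Cmax,ss·f ≈ 19.429 × 0.125 ≈ 2.429 μg/mL.
Trough 2.4 μg/mL vs MEC 4 μg/mL: subtherapeutic.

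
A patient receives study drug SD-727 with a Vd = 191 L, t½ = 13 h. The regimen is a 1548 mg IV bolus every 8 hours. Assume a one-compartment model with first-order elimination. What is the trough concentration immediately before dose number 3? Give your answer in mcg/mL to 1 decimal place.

8.7 mcg/mL

f = (1/2)^(τ/t½) = (1/2)^(8/13) ≈ 0.6528.
C₀ = D/Vd = 1548/191 ≈ 8.105 mcg/mL.
Before the 3rd dose, 2 doses have been given. Superposition: Cmin = C₀·(f + f²).
≈ 8.105 × (0.6528 + 0.4261) ≈ 8.105 × 1.0789 ≈ 8.744 mcg/mL.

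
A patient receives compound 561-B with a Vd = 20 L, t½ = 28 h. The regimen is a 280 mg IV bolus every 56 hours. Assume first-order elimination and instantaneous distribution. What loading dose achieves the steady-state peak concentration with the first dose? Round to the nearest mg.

373 mg

f = (1/2)^(56/28) ≈ 0.250000; accumulation ratio R = 1/(1−f) ≈ 1.33333.
Loading dose to hit Cmax,ss on first dose: D_load = D_maint·R ≈ 280 × 1.33333 ≈ 373.33 mg.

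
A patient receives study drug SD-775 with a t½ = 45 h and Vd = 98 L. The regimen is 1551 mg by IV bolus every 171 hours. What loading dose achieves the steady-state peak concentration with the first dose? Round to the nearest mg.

1671 mg

f = (1/2)^(171/45) ≈ 0.071794; accumulation ratio R = 1/(1−f) ≈ 1.07735.
Loading dose to hit Cmax,ss on first dose: D_load = D_maint·R ≈ 1551 × 1.07735 ≈ 1670.97 mg.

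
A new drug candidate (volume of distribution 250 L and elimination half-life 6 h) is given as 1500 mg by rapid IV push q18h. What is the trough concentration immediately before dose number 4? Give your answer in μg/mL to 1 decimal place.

0.9 μg/mL

f = (1/2)^(τ/t½) = (1/2)^(18/6) ≈ 0.1250.
C₀ = D/Vd = 1500/250 ≈ 6.000 μg/mL.
Before the 4th dose, 3 doses have been given. Superposition: Cmin = C₀·(f + f² + … + f^3).
≈ 6.000 × (0.1250 + 0.0156 + 0.0020) ≈ 6.000 × 0.1426 ≈ 0.856 μg/mL.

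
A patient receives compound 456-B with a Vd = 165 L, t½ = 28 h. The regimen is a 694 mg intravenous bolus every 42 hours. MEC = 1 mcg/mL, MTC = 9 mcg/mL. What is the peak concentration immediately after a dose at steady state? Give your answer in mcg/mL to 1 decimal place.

Over one 42-h interval, 42/28 ≈ 1.5 half-lives elapse, leaving f ≈ 0.3536 of each dose.
At steady state, accumulation factor R = 1/(1 − e^(−kτ)) ≈ 1.5470.
Each bolus raises the concentration by D/Vd = 694/165 ≈ 4.206 mcg/mL.
Steady-state peak Cmax,ss = C₀·R ≈ 4.206 × 1.5470 ≈ 6.507 mcg/mL.
Peak 6.5 mcg/mL vs MTC 9 mcg/mL: below toxic threshold.

6.5 mcg/mL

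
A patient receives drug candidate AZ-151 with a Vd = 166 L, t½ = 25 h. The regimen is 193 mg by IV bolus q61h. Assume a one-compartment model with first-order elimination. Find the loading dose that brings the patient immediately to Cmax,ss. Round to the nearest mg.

f = (1/2)^(61/25) ≈ 0.184284; accumulation ratio R = 1/(1−f) ≈ 1.22592.
Loading dose to hit Cmax,ss on first dose: D_load = D_maint·R ≈ 193 × 1.22592 ≈ 236.60 mg.

237 mg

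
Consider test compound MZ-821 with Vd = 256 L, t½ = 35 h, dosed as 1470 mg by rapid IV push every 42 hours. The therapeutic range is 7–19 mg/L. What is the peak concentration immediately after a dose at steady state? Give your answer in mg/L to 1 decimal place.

τ/t½ = 42/35 ≈ 1.2, so fraction remaining f = (1/2)^(42/35) ≈ 0.4353.
Accumulation ratio R = 1/(1 − f) ≈ 1/0.5647 ≈ 1.7709.
Single-dose peak C₀ = D/Vd = 1470/256 ≈ 5.742 mg/L.
Steady-state peak Cmax,ss = C₀·R ≈ 5.742 × 1.7709 ≈ 10.169 mg/L.
Peak 10.2 mg/L vs MTC 19 mg/L: below toxic threshold.

10.2 mg/L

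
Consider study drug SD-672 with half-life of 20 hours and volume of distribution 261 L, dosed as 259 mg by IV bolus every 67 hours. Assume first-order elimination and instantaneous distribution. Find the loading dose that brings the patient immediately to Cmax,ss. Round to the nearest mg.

287 mg

f = (1/2)^(67/20) ≈ 0.098073; accumulation ratio R = 1/(1−f) ≈ 1.10874.
Loading dose to hit Cmax,ss on first dose: D_load = D_maint·R ≈ 259 × 1.10874 ≈ 287.16 mg.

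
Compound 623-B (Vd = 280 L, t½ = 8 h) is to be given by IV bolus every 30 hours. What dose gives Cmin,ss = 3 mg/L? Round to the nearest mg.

10462 mg

τ/t½ = 30/8 ≈ 3.75, so f = (1/2)^(30/8) ≈ 0.074325.
Cmin,ss = (D/Vd)·f/(1−f), so D = Cmin,ss·Vd·(1−f)/f.
D = 3 × 280 × (1−f)/f ≈ 3 × 280 × 12.45442 ≈ 10461.71 mg.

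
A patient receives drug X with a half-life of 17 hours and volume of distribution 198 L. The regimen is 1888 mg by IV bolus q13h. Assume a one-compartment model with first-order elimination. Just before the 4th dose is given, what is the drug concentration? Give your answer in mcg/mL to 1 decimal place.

10.9 mcg/mL

f = (1/2)^(τ/t½) = (1/2)^(13/17) ≈ 0.5886.
C₀ = D/Vd = 1888/198 ≈ 9.535 mcg/mL.
Before the 4th dose, 3 doses have been given. Superposition: Cmin = C₀·(f + f² + … + f^3).
≈ 9.535 × (0.5886 + 0.3464 + 0.2039) ≈ 9.535 × 1.1389 ≈ 10.859 mcg/mL.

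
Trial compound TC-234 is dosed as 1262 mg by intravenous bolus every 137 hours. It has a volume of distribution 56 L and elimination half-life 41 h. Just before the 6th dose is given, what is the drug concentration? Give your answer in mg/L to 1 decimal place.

f = (1/2)^(τ/t½) = (1/2)^(137/41) ≈ 0.0987.
C₀ = D/Vd = 1262/56 ≈ 22.536 mg/L.
Before the 6th dose, 5 doses have been given. Superposition: Cmin = C₀·(f + f² + … + f^5).
≈ 22.536 × (0.0987 + 0.0097 + 0.0010 + 0.0001 + 0.0000) ≈ 22.536 × 0.1095 ≈ 2.468 mg/L.

2.5 mg/L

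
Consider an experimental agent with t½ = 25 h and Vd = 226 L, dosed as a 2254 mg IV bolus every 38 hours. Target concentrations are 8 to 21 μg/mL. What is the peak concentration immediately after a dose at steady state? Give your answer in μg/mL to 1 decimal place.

15.3 μg/mL

k = ln2/t½ = ln2/25 ≈ 0.027726 h⁻¹; fraction remaining f = e^(−kτ) = e^(−0.027726×38) ≈ 0.3487.
At steady state, accumulation factor R = 1/(1 − e^(−kτ)) ≈ 1.5354.
Each bolus raises the concentration by D/Vd = 2254/226 ≈ 9.973 μg/mL.
Steady-state peak Cmax,ss = C₀·R ≈ 9.973 × 1.5354 ≈ 15.313 μg/mL.
Peak 15.3 μg/mL vs MTC 21 μg/mL: below toxic threshold.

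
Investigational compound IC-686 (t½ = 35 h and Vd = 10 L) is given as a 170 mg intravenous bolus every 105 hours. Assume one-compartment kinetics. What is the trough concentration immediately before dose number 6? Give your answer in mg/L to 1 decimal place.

f = (1/2)^(τ/t½) = (1/2)^(105/35) ≈ 0.1250.
C₀ = D/Vd = 170/10 ≈ 17.000 mg/L.
Before the 6th dose, 5 doses have been given. Superposition: Cmin = C₀·(f + f² + … + f^5).
≈ 17.000 × (0.1250 + 0.0156 + 0.0020 + 0.0002 + 0.0000) ≈ 17.000 × 0.1428 ≈ 2.428 mg/L.

2.4 mg/L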